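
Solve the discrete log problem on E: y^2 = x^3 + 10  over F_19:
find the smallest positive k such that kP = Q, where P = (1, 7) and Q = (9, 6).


Enumerate multiples of P until we hit Q = (9, 6):
  1P = (1, 7)
  2P = (9, 13)
  3P = (6, 13)
  4P = (18, 3)
  5P = (4, 6)
  6P = (12, 3)
  7P = (11, 7)
  8P = (7, 12)
  9P = (8, 3)
  10P = (8, 16)
  11P = (7, 7)
  12P = (11, 12)
  13P = (12, 16)
  14P = (4, 13)
  15P = (18, 16)
  16P = (6, 6)
  17P = (9, 6)
Match found at i = 17.

k = 17


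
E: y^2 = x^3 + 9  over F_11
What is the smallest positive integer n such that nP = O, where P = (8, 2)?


Compute successive multiples of P until we hit O:
  1P = (8, 2)
  2P = (0, 8)
  3P = (7, 0)
  4P = (0, 3)
  5P = (8, 9)
  6P = O

ord(P) = 6


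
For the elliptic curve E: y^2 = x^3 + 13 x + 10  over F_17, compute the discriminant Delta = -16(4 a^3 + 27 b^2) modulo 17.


4 a^3 + 27 b^2 = 4*13^3 + 27*10^2 = 8788 + 2700 = 11488
Delta = -16 * (11488) = -183808
Delta mod 17 = 13

Delta = 13 (mod 17)


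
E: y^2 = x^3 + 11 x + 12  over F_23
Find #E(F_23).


For each x in F_23, count y with y^2 = x^3 + 11 x + 12 mod 23:
  x = 0: RHS = 12, y in [9, 14]  -> 2 point(s)
  x = 1: RHS = 1, y in [1, 22]  -> 2 point(s)
  x = 3: RHS = 3, y in [7, 16]  -> 2 point(s)
  x = 5: RHS = 8, y in [10, 13]  -> 2 point(s)
  x = 6: RHS = 18, y in [8, 15]  -> 2 point(s)
  x = 7: RHS = 18, y in [8, 15]  -> 2 point(s)
  x = 9: RHS = 12, y in [9, 14]  -> 2 point(s)
  x = 10: RHS = 18, y in [8, 15]  -> 2 point(s)
  x = 12: RHS = 9, y in [3, 20]  -> 2 point(s)
  x = 13: RHS = 6, y in [11, 12]  -> 2 point(s)
  x = 14: RHS = 12, y in [9, 14]  -> 2 point(s)
  x = 16: RHS = 6, y in [11, 12]  -> 2 point(s)
  x = 17: RHS = 6, y in [11, 12]  -> 2 point(s)
  x = 18: RHS = 16, y in [4, 19]  -> 2 point(s)
  x = 22: RHS = 0, y in [0]  -> 1 point(s)
Affine points: 29. Add the point at infinity: total = 30.

#E(F_23) = 30


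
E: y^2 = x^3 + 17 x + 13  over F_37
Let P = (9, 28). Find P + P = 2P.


Doubling: s = (3 x1^2 + a) / (2 y1)
s = (3*9^2 + 17) / (2*28) mod 37 = 2
x3 = s^2 - 2 x1 mod 37 = 2^2 - 2*9 = 23
y3 = s (x1 - x3) - y1 mod 37 = 2 * (9 - 23) - 28 = 18

2P = (23, 18)


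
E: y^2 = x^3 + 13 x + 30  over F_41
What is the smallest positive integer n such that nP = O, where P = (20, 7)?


Compute successive multiples of P until we hit O:
  1P = (20, 7)
  2P = (19, 24)
  3P = (4, 8)
  4P = (13, 31)
  5P = (39, 23)
  6P = (32, 39)
  7P = (28, 40)
  8P = (35, 8)
  ... (continuing to 47P)
  47P = O

ord(P) = 47


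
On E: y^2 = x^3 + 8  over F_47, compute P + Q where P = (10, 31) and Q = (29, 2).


P != Q, so use the chord formula.
s = (y2 - y1) / (x2 - x1) = (18) / (19) mod 47 = 43
x3 = s^2 - x1 - x2 mod 47 = 43^2 - 10 - 29 = 24
y3 = s (x1 - x3) - y1 mod 47 = 43 * (10 - 24) - 31 = 25

P + Q = (24, 25)


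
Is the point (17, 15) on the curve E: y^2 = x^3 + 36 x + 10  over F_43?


Check whether y^2 = x^3 + 36 x + 10 (mod 43) for (x, y) = (17, 15).
LHS: y^2 = 15^2 mod 43 = 10
RHS: x^3 + 36 x + 10 = 17^3 + 36*17 + 10 mod 43 = 31
LHS != RHS

No, not on the curve


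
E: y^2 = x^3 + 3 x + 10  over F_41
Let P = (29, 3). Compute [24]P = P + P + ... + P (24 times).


k = 24 = 11000_2 (binary, LSB first: 00011)
Double-and-add from P = (29, 3):
  bit 0 = 0: acc unchanged = O
  bit 1 = 0: acc unchanged = O
  bit 2 = 0: acc unchanged = O
  bit 3 = 1: acc = O + (7, 28) = (7, 28)
  bit 4 = 1: acc = (7, 28) + (4, 2) = (14, 7)

24P = (14, 7)


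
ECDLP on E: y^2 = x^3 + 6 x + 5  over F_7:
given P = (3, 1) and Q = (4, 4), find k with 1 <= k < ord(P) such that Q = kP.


Enumerate multiples of P until we hit Q = (4, 4):
  1P = (3, 1)
  2P = (2, 5)
  3P = (4, 3)
  4P = (4, 4)
Match found at i = 4.

k = 4


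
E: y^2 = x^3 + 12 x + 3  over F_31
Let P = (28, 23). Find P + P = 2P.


Doubling: s = (3 x1^2 + a) / (2 y1)
s = (3*28^2 + 12) / (2*23) mod 31 = 15
x3 = s^2 - 2 x1 mod 31 = 15^2 - 2*28 = 14
y3 = s (x1 - x3) - y1 mod 31 = 15 * (28 - 14) - 23 = 1

2P = (14, 1)


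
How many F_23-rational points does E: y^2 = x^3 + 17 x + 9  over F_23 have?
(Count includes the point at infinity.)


For each x in F_23, count y with y^2 = x^3 + 17 x + 9 mod 23:
  x = 0: RHS = 9, y in [3, 20]  -> 2 point(s)
  x = 1: RHS = 4, y in [2, 21]  -> 2 point(s)
  x = 3: RHS = 18, y in [8, 15]  -> 2 point(s)
  x = 4: RHS = 3, y in [7, 16]  -> 2 point(s)
  x = 5: RHS = 12, y in [9, 14]  -> 2 point(s)
  x = 8: RHS = 13, y in [6, 17]  -> 2 point(s)
  x = 10: RHS = 6, y in [11, 12]  -> 2 point(s)
  x = 11: RHS = 9, y in [3, 20]  -> 2 point(s)
  x = 12: RHS = 9, y in [3, 20]  -> 2 point(s)
  x = 13: RHS = 12, y in [9, 14]  -> 2 point(s)
  x = 14: RHS = 1, y in [1, 22]  -> 2 point(s)
  x = 17: RHS = 13, y in [6, 17]  -> 2 point(s)
  x = 18: RHS = 6, y in [11, 12]  -> 2 point(s)
  x = 20: RHS = 0, y in [0]  -> 1 point(s)
  x = 21: RHS = 13, y in [6, 17]  -> 2 point(s)
Affine points: 29. Add the point at infinity: total = 30.

#E(F_23) = 30


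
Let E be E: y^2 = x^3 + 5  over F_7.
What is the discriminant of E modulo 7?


4 a^3 + 27 b^2 = 4*0^3 + 27*5^2 = 0 + 675 = 675
Delta = -16 * (675) = -10800
Delta mod 7 = 1

Delta = 1 (mod 7)


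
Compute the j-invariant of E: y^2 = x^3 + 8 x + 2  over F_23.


Delta = -16(4 a^3 + 27 b^2) mod 23 = 4
-1728 * (4 a)^3 = -1728 * (4*8)^3 mod 23 = 21
j = 21 * 4^(-1) mod 23 = 11

j = 11 (mod 23)


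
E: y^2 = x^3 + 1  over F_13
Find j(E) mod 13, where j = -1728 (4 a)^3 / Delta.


Delta = -16(4 a^3 + 27 b^2) mod 13 = 10
-1728 * (4 a)^3 = -1728 * (4*0)^3 mod 13 = 0
j = 0 * 10^(-1) mod 13 = 0

j = 0 (mod 13)


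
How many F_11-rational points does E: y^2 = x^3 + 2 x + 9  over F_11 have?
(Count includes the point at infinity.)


For each x in F_11, count y with y^2 = x^3 + 2 x + 9 mod 11:
  x = 0: RHS = 9, y in [3, 8]  -> 2 point(s)
  x = 1: RHS = 1, y in [1, 10]  -> 2 point(s)
  x = 3: RHS = 9, y in [3, 8]  -> 2 point(s)
  x = 4: RHS = 4, y in [2, 9]  -> 2 point(s)
  x = 5: RHS = 1, y in [1, 10]  -> 2 point(s)
  x = 7: RHS = 3, y in [5, 6]  -> 2 point(s)
  x = 8: RHS = 9, y in [3, 8]  -> 2 point(s)
Affine points: 14. Add the point at infinity: total = 15.

#E(F_11) = 15


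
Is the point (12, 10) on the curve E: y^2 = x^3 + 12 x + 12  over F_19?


Check whether y^2 = x^3 + 12 x + 12 (mod 19) for (x, y) = (12, 10).
LHS: y^2 = 10^2 mod 19 = 5
RHS: x^3 + 12 x + 12 = 12^3 + 12*12 + 12 mod 19 = 3
LHS != RHS

No, not on the curve


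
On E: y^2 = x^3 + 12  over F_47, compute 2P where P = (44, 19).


Doubling: s = (3 x1^2 + a) / (2 y1)
s = (3*44^2 + 0) / (2*19) mod 47 = 44
x3 = s^2 - 2 x1 mod 47 = 44^2 - 2*44 = 15
y3 = s (x1 - x3) - y1 mod 47 = 44 * (44 - 15) - 19 = 35

2P = (15, 35)


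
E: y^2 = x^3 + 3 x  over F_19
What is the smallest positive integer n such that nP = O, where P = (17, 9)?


Compute successive multiples of P until we hit O:
  1P = (17, 9)
  2P = (1, 17)
  3P = (6, 14)
  4P = (5, 8)
  5P = (4, 0)
  6P = (5, 11)
  7P = (6, 5)
  8P = (1, 2)
  ... (continuing to 10P)
  10P = O

ord(P) = 10


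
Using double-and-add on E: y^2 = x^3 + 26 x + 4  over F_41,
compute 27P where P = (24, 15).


k = 27 = 11011_2 (binary, LSB first: 11011)
Double-and-add from P = (24, 15):
  bit 0 = 1: acc = O + (24, 15) = (24, 15)
  bit 1 = 1: acc = (24, 15) + (14, 23) = (2, 33)
  bit 2 = 0: acc unchanged = (2, 33)
  bit 3 = 1: acc = (2, 33) + (35, 40) = (40, 31)
  bit 4 = 1: acc = (40, 31) + (32, 5) = (18, 20)

27P = (18, 20)


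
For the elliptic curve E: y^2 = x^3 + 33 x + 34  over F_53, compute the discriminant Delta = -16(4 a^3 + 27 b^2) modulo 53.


4 a^3 + 27 b^2 = 4*33^3 + 27*34^2 = 143748 + 31212 = 174960
Delta = -16 * (174960) = -2799360
Delta mod 53 = 47

Delta = 47 (mod 53)


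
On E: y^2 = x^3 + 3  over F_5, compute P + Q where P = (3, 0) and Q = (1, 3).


P != Q, so use the chord formula.
s = (y2 - y1) / (x2 - x1) = (3) / (3) mod 5 = 1
x3 = s^2 - x1 - x2 mod 5 = 1^2 - 3 - 1 = 2
y3 = s (x1 - x3) - y1 mod 5 = 1 * (3 - 2) - 0 = 1

P + Q = (2, 1)


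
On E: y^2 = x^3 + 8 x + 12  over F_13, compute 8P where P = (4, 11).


k = 8 = 1000_2 (binary, LSB first: 0001)
Double-and-add from P = (4, 11):
  bit 0 = 0: acc unchanged = O
  bit 1 = 0: acc unchanged = O
  bit 2 = 0: acc unchanged = O
  bit 3 = 1: acc = O + (10, 0) = (10, 0)

8P = (10, 0)


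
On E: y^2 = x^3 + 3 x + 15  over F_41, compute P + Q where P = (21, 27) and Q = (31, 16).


P != Q, so use the chord formula.
s = (y2 - y1) / (x2 - x1) = (30) / (10) mod 41 = 3
x3 = s^2 - x1 - x2 mod 41 = 3^2 - 21 - 31 = 39
y3 = s (x1 - x3) - y1 mod 41 = 3 * (21 - 39) - 27 = 1

P + Q = (39, 1)


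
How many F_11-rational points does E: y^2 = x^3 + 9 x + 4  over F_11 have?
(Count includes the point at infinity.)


For each x in F_11, count y with y^2 = x^3 + 9 x + 4 mod 11:
  x = 0: RHS = 4, y in [2, 9]  -> 2 point(s)
  x = 1: RHS = 3, y in [5, 6]  -> 2 point(s)
  x = 3: RHS = 3, y in [5, 6]  -> 2 point(s)
  x = 4: RHS = 5, y in [4, 7]  -> 2 point(s)
  x = 5: RHS = 9, y in [3, 8]  -> 2 point(s)
  x = 7: RHS = 3, y in [5, 6]  -> 2 point(s)
  x = 8: RHS = 5, y in [4, 7]  -> 2 point(s)
  x = 9: RHS = 0, y in [0]  -> 1 point(s)
  x = 10: RHS = 5, y in [4, 7]  -> 2 point(s)
Affine points: 17. Add the point at infinity: total = 18.

#E(F_11) = 18


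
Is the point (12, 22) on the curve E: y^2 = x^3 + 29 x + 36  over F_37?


Check whether y^2 = x^3 + 29 x + 36 (mod 37) for (x, y) = (12, 22).
LHS: y^2 = 22^2 mod 37 = 3
RHS: x^3 + 29 x + 36 = 12^3 + 29*12 + 36 mod 37 = 3
LHS = RHS

Yes, on the curve


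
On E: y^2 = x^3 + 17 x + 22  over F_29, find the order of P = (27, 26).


Compute successive multiples of P until we hit O:
  1P = (27, 26)
  2P = (4, 3)
  3P = (28, 2)
  4P = (28, 27)
  5P = (4, 26)
  6P = (27, 3)
  7P = O

ord(P) = 7


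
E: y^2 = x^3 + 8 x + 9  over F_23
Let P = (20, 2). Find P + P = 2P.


Doubling: s = (3 x1^2 + a) / (2 y1)
s = (3*20^2 + 8) / (2*2) mod 23 = 3
x3 = s^2 - 2 x1 mod 23 = 3^2 - 2*20 = 15
y3 = s (x1 - x3) - y1 mod 23 = 3 * (20 - 15) - 2 = 13

2P = (15, 13)


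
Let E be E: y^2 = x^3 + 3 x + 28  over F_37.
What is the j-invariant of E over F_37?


Delta = -16(4 a^3 + 27 b^2) mod 37 = 21
-1728 * (4 a)^3 = -1728 * (4*3)^3 mod 37 = 27
j = 27 * 21^(-1) mod 37 = 33

j = 33 (mod 37)


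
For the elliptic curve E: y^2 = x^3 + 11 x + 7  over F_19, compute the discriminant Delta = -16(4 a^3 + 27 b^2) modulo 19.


4 a^3 + 27 b^2 = 4*11^3 + 27*7^2 = 5324 + 1323 = 6647
Delta = -16 * (6647) = -106352
Delta mod 19 = 10

Delta = 10 (mod 19)


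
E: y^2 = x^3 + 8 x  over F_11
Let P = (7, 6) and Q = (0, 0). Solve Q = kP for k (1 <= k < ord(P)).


Enumerate multiples of P until we hit Q = (0, 0):
  1P = (7, 6)
  2P = (9, 3)
  3P = (0, 0)
Match found at i = 3.

k = 3


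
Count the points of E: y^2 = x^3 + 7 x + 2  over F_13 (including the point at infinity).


For each x in F_13, count y with y^2 = x^3 + 7 x + 2 mod 13:
  x = 1: RHS = 10, y in [6, 7]  -> 2 point(s)
  x = 4: RHS = 3, y in [4, 9]  -> 2 point(s)
  x = 6: RHS = 0, y in [0]  -> 1 point(s)
  x = 7: RHS = 4, y in [2, 11]  -> 2 point(s)
  x = 9: RHS = 1, y in [1, 12]  -> 2 point(s)
Affine points: 9. Add the point at infinity: total = 10.

#E(F_13) = 10


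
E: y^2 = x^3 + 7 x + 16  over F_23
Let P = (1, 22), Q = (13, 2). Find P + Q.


P != Q, so use the chord formula.
s = (y2 - y1) / (x2 - x1) = (3) / (12) mod 23 = 6
x3 = s^2 - x1 - x2 mod 23 = 6^2 - 1 - 13 = 22
y3 = s (x1 - x3) - y1 mod 23 = 6 * (1 - 22) - 22 = 13

P + Q = (22, 13)


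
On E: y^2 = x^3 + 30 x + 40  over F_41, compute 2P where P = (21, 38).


Doubling: s = (3 x1^2 + a) / (2 y1)
s = (3*21^2 + 30) / (2*38) mod 41 = 0
x3 = s^2 - 2 x1 mod 41 = 0^2 - 2*21 = 40
y3 = s (x1 - x3) - y1 mod 41 = 0 * (21 - 40) - 38 = 3

2P = (40, 3)


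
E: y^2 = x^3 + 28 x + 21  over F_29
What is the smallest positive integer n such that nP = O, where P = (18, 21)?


Compute successive multiples of P until we hit O:
  1P = (18, 21)
  2P = (6, 12)
  3P = (11, 6)
  4P = (4, 9)
  5P = (3, 25)
  6P = (14, 5)
  7P = (13, 28)
  8P = (22, 2)
  ... (continuing to 27P)
  27P = O

ord(P) = 27


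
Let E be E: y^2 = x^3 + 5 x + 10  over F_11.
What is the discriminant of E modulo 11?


4 a^3 + 27 b^2 = 4*5^3 + 27*10^2 = 500 + 2700 = 3200
Delta = -16 * (3200) = -51200
Delta mod 11 = 5

Delta = 5 (mod 11)


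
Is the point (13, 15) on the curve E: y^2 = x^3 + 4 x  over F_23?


Check whether y^2 = x^3 + 4 x + 0 (mod 23) for (x, y) = (13, 15).
LHS: y^2 = 15^2 mod 23 = 18
RHS: x^3 + 4 x + 0 = 13^3 + 4*13 + 0 mod 23 = 18
LHS = RHS

Yes, on the curve


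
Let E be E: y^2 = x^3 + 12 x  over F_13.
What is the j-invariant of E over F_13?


Delta = -16(4 a^3 + 27 b^2) mod 13 = 12
-1728 * (4 a)^3 = -1728 * (4*12)^3 mod 13 = 1
j = 1 * 12^(-1) mod 13 = 12

j = 12 (mod 13)


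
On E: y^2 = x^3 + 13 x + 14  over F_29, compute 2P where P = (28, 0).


k = 2 = 10_2 (binary, LSB first: 01)
Double-and-add from P = (28, 0):
  bit 0 = 0: acc unchanged = O
  bit 1 = 1: acc = O + O = O

2P = O


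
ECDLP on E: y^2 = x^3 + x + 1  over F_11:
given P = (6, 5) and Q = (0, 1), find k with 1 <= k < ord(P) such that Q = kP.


Enumerate multiples of P until we hit Q = (0, 1):
  1P = (6, 5)
  2P = (0, 1)
Match found at i = 2.

k = 2


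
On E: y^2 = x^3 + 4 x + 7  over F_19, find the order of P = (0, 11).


Compute successive multiples of P until we hit O:
  1P = (0, 11)
  2P = (6, 0)
  3P = (0, 8)
  4P = O

ord(P) = 4


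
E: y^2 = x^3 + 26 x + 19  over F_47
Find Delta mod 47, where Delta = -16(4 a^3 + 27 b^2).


4 a^3 + 27 b^2 = 4*26^3 + 27*19^2 = 70304 + 9747 = 80051
Delta = -16 * (80051) = -1280816
Delta mod 47 = 28

Delta = 28 (mod 47)


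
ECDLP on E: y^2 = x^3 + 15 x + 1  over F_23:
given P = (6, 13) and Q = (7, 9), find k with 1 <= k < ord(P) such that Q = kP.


Enumerate multiples of P until we hit Q = (7, 9):
  1P = (6, 13)
  2P = (13, 22)
  3P = (8, 14)
  4P = (15, 17)
  5P = (11, 18)
  6P = (7, 9)
Match found at i = 6.

k = 6


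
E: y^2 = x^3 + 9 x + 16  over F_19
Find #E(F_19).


For each x in F_19, count y with y^2 = x^3 + 9 x + 16 mod 19:
  x = 0: RHS = 16, y in [4, 15]  -> 2 point(s)
  x = 1: RHS = 7, y in [8, 11]  -> 2 point(s)
  x = 2: RHS = 4, y in [2, 17]  -> 2 point(s)
  x = 6: RHS = 1, y in [1, 18]  -> 2 point(s)
  x = 7: RHS = 4, y in [2, 17]  -> 2 point(s)
  x = 8: RHS = 11, y in [7, 12]  -> 2 point(s)
  x = 9: RHS = 9, y in [3, 16]  -> 2 point(s)
  x = 10: RHS = 4, y in [2, 17]  -> 2 point(s)
  x = 12: RHS = 9, y in [3, 16]  -> 2 point(s)
  x = 14: RHS = 17, y in [6, 13]  -> 2 point(s)
  x = 15: RHS = 11, y in [7, 12]  -> 2 point(s)
  x = 16: RHS = 0, y in [0]  -> 1 point(s)
  x = 17: RHS = 9, y in [3, 16]  -> 2 point(s)
  x = 18: RHS = 6, y in [5, 14]  -> 2 point(s)
Affine points: 27. Add the point at infinity: total = 28.

#E(F_19) = 28


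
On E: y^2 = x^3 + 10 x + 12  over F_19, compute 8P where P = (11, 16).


k = 8 = 1000_2 (binary, LSB first: 0001)
Double-and-add from P = (11, 16):
  bit 0 = 0: acc unchanged = O
  bit 1 = 0: acc unchanged = O
  bit 2 = 0: acc unchanged = O
  bit 3 = 1: acc = O + (7, 8) = (7, 8)

8P = (7, 8)


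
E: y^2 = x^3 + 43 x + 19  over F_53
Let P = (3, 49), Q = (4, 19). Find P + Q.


P != Q, so use the chord formula.
s = (y2 - y1) / (x2 - x1) = (23) / (1) mod 53 = 23
x3 = s^2 - x1 - x2 mod 53 = 23^2 - 3 - 4 = 45
y3 = s (x1 - x3) - y1 mod 53 = 23 * (3 - 45) - 49 = 45

P + Q = (45, 45)


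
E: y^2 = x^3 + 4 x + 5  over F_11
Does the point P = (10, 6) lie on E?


Check whether y^2 = x^3 + 4 x + 5 (mod 11) for (x, y) = (10, 6).
LHS: y^2 = 6^2 mod 11 = 3
RHS: x^3 + 4 x + 5 = 10^3 + 4*10 + 5 mod 11 = 0
LHS != RHS

No, not on the curve


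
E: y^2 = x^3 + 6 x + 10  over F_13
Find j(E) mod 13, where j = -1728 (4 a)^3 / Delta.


Delta = -16(4 a^3 + 27 b^2) mod 13 = 7
-1728 * (4 a)^3 = -1728 * (4*6)^3 mod 13 = 5
j = 5 * 7^(-1) mod 13 = 10

j = 10 (mod 13)


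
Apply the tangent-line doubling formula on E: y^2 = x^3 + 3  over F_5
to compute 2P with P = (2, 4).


Doubling: s = (3 x1^2 + a) / (2 y1)
s = (3*2^2 + 0) / (2*4) mod 5 = 4
x3 = s^2 - 2 x1 mod 5 = 4^2 - 2*2 = 2
y3 = s (x1 - x3) - y1 mod 5 = 4 * (2 - 2) - 4 = 1

2P = (2, 1)


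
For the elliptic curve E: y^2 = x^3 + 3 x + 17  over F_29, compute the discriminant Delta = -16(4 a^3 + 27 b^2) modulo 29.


4 a^3 + 27 b^2 = 4*3^3 + 27*17^2 = 108 + 7803 = 7911
Delta = -16 * (7911) = -126576
Delta mod 29 = 9

Delta = 9 (mod 29)


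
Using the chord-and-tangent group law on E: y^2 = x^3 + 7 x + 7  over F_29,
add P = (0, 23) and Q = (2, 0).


P != Q, so use the chord formula.
s = (y2 - y1) / (x2 - x1) = (6) / (2) mod 29 = 3
x3 = s^2 - x1 - x2 mod 29 = 3^2 - 0 - 2 = 7
y3 = s (x1 - x3) - y1 mod 29 = 3 * (0 - 7) - 23 = 14

P + Q = (7, 14)


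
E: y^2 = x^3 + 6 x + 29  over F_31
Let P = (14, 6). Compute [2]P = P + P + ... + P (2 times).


k = 2 = 10_2 (binary, LSB first: 01)
Double-and-add from P = (14, 6):
  bit 0 = 0: acc unchanged = O
  bit 1 = 1: acc = O + (12, 0) = (12, 0)

2P = (12, 0)


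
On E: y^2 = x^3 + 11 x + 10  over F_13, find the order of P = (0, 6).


Compute successive multiples of P until we hit O:
  1P = (0, 6)
  2P = (4, 12)
  3P = (8, 8)
  4P = (1, 10)
  5P = (2, 12)
  6P = (7, 12)
  7P = (7, 1)
  8P = (2, 1)
  ... (continuing to 13P)
  13P = O

ord(P) = 13


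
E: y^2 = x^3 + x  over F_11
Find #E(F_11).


For each x in F_11, count y with y^2 = x^3 + 1 x + 0 mod 11:
  x = 0: RHS = 0, y in [0]  -> 1 point(s)
  x = 5: RHS = 9, y in [3, 8]  -> 2 point(s)
  x = 7: RHS = 9, y in [3, 8]  -> 2 point(s)
  x = 8: RHS = 3, y in [5, 6]  -> 2 point(s)
  x = 9: RHS = 1, y in [1, 10]  -> 2 point(s)
  x = 10: RHS = 9, y in [3, 8]  -> 2 point(s)
Affine points: 11. Add the point at infinity: total = 12.

#E(F_11) = 12


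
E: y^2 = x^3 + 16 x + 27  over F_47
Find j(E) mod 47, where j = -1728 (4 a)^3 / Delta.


Delta = -16(4 a^3 + 27 b^2) mod 47 = 41
-1728 * (4 a)^3 = -1728 * (4*16)^3 mod 47 = 40
j = 40 * 41^(-1) mod 47 = 9

j = 9 (mod 47)


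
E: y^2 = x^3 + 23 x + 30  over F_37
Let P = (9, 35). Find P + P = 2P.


Doubling: s = (3 x1^2 + a) / (2 y1)
s = (3*9^2 + 23) / (2*35) mod 37 = 26
x3 = s^2 - 2 x1 mod 37 = 26^2 - 2*9 = 29
y3 = s (x1 - x3) - y1 mod 37 = 26 * (9 - 29) - 35 = 0

2P = (29, 0)


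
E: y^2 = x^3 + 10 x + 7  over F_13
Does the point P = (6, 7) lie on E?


Check whether y^2 = x^3 + 10 x + 7 (mod 13) for (x, y) = (6, 7).
LHS: y^2 = 7^2 mod 13 = 10
RHS: x^3 + 10 x + 7 = 6^3 + 10*6 + 7 mod 13 = 10
LHS = RHS

Yes, on the curve


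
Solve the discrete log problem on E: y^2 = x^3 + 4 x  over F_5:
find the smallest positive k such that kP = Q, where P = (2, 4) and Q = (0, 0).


Enumerate multiples of P until we hit Q = (0, 0):
  1P = (2, 4)
  2P = (0, 0)
Match found at i = 2.

k = 2


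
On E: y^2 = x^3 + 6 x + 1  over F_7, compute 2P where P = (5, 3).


Doubling: s = (3 x1^2 + a) / (2 y1)
s = (3*5^2 + 6) / (2*3) mod 7 = 3
x3 = s^2 - 2 x1 mod 7 = 3^2 - 2*5 = 6
y3 = s (x1 - x3) - y1 mod 7 = 3 * (5 - 6) - 3 = 1

2P = (6, 1)


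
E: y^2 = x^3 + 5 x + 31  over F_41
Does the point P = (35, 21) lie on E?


Check whether y^2 = x^3 + 5 x + 31 (mod 41) for (x, y) = (35, 21).
LHS: y^2 = 21^2 mod 41 = 31
RHS: x^3 + 5 x + 31 = 35^3 + 5*35 + 31 mod 41 = 31
LHS = RHS

Yes, on the curve


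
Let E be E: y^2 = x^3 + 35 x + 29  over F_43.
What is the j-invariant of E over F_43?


Delta = -16(4 a^3 + 27 b^2) mod 43 = 40
-1728 * (4 a)^3 = -1728 * (4*35)^3 mod 43 = 16
j = 16 * 40^(-1) mod 43 = 9

j = 9 (mod 43)


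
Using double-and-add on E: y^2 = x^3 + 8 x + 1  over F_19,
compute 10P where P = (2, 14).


k = 10 = 1010_2 (binary, LSB first: 0101)
Double-and-add from P = (2, 14):
  bit 0 = 0: acc unchanged = O
  bit 1 = 1: acc = O + (0, 1) = (0, 1)
  bit 2 = 0: acc unchanged = (0, 1)
  bit 3 = 1: acc = (0, 1) + (7, 18) = (2, 5)

10P = (2, 5)


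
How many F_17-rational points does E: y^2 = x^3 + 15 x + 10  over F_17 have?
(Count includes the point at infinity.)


For each x in F_17, count y with y^2 = x^3 + 15 x + 10 mod 17:
  x = 1: RHS = 9, y in [3, 14]  -> 2 point(s)
  x = 4: RHS = 15, y in [7, 10]  -> 2 point(s)
  x = 7: RHS = 16, y in [4, 13]  -> 2 point(s)
  x = 8: RHS = 13, y in [8, 9]  -> 2 point(s)
  x = 10: RHS = 4, y in [2, 15]  -> 2 point(s)
Affine points: 10. Add the point at infinity: total = 11.

#E(F_17) = 11


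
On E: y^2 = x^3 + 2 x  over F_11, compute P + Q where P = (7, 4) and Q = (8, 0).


P != Q, so use the chord formula.
s = (y2 - y1) / (x2 - x1) = (7) / (1) mod 11 = 7
x3 = s^2 - x1 - x2 mod 11 = 7^2 - 7 - 8 = 1
y3 = s (x1 - x3) - y1 mod 11 = 7 * (7 - 1) - 4 = 5

P + Q = (1, 5)


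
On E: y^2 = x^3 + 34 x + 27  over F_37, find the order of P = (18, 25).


Compute successive multiples of P until we hit O:
  1P = (18, 25)
  2P = (28, 18)
  3P = (0, 29)
  4P = (9, 10)
  5P = (21, 7)
  6P = (34, 34)
  7P = (32, 18)
  8P = (15, 29)
  ... (continuing to 23P)
  23P = O

ord(P) = 23


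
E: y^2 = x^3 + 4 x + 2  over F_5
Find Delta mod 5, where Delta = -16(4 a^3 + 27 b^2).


4 a^3 + 27 b^2 = 4*4^3 + 27*2^2 = 256 + 108 = 364
Delta = -16 * (364) = -5824
Delta mod 5 = 1

Delta = 1 (mod 5)


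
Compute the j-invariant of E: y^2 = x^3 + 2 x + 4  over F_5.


Delta = -16(4 a^3 + 27 b^2) mod 5 = 1
-1728 * (4 a)^3 = -1728 * (4*2)^3 mod 5 = 4
j = 4 * 1^(-1) mod 5 = 4

j = 4 (mod 5)


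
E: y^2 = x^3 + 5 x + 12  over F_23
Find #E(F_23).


For each x in F_23, count y with y^2 = x^3 + 5 x + 12 mod 23:
  x = 0: RHS = 12, y in [9, 14]  -> 2 point(s)
  x = 1: RHS = 18, y in [8, 15]  -> 2 point(s)
  x = 3: RHS = 8, y in [10, 13]  -> 2 point(s)
  x = 4: RHS = 4, y in [2, 21]  -> 2 point(s)
  x = 5: RHS = 1, y in [1, 22]  -> 2 point(s)
  x = 8: RHS = 12, y in [9, 14]  -> 2 point(s)
  x = 9: RHS = 4, y in [2, 21]  -> 2 point(s)
  x = 10: RHS = 4, y in [2, 21]  -> 2 point(s)
  x = 11: RHS = 18, y in [8, 15]  -> 2 point(s)
  x = 12: RHS = 6, y in [11, 12]  -> 2 point(s)
  x = 15: RHS = 12, y in [9, 14]  -> 2 point(s)
  x = 16: RHS = 2, y in [5, 18]  -> 2 point(s)
  x = 18: RHS = 0, y in [0]  -> 1 point(s)
  x = 20: RHS = 16, y in [4, 19]  -> 2 point(s)
  x = 22: RHS = 6, y in [11, 12]  -> 2 point(s)
Affine points: 29. Add the point at infinity: total = 30.

#E(F_23) = 30


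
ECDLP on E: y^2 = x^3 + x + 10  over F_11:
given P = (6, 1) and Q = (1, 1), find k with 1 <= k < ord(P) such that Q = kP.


Enumerate multiples of P until we hit Q = (1, 1):
  1P = (6, 1)
  2P = (2, 8)
  3P = (4, 1)
  4P = (1, 10)
  5P = (9, 0)
  6P = (1, 1)
Match found at i = 6.

k = 6


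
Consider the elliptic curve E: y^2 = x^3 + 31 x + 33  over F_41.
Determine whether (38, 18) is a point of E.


Check whether y^2 = x^3 + 31 x + 33 (mod 41) for (x, y) = (38, 18).
LHS: y^2 = 18^2 mod 41 = 37
RHS: x^3 + 31 x + 33 = 38^3 + 31*38 + 33 mod 41 = 36
LHS != RHS

No, not on the curve


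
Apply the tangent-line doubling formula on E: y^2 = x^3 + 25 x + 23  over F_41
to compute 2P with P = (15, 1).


Doubling: s = (3 x1^2 + a) / (2 y1)
s = (3*15^2 + 25) / (2*1) mod 41 = 22
x3 = s^2 - 2 x1 mod 41 = 22^2 - 2*15 = 3
y3 = s (x1 - x3) - y1 mod 41 = 22 * (15 - 3) - 1 = 17

2P = (3, 17)


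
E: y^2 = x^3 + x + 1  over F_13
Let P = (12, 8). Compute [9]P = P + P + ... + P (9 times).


k = 9 = 1001_2 (binary, LSB first: 1001)
Double-and-add from P = (12, 8):
  bit 0 = 1: acc = O + (12, 8) = (12, 8)
  bit 1 = 0: acc unchanged = (12, 8)
  bit 2 = 0: acc unchanged = (12, 8)
  bit 3 = 1: acc = (12, 8) + (8, 12) = (7, 0)

9P = (7, 0)


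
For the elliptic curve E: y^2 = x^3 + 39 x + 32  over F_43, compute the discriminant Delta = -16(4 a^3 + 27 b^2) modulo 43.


4 a^3 + 27 b^2 = 4*39^3 + 27*32^2 = 237276 + 27648 = 264924
Delta = -16 * (264924) = -4238784
Delta mod 43 = 27

Delta = 27 (mod 43)


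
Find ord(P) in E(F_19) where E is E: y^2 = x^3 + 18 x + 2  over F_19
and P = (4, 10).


Compute successive multiples of P until we hit O:
  1P = (4, 10)
  2P = (16, 15)
  3P = (3, 11)
  4P = (13, 18)
  5P = (11, 7)
  6P = (10, 17)
  7P = (9, 0)
  8P = (10, 2)
  ... (continuing to 14P)
  14P = O

ord(P) = 14


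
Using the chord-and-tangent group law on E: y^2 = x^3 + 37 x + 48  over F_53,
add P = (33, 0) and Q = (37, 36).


P != Q, so use the chord formula.
s = (y2 - y1) / (x2 - x1) = (36) / (4) mod 53 = 9
x3 = s^2 - x1 - x2 mod 53 = 9^2 - 33 - 37 = 11
y3 = s (x1 - x3) - y1 mod 53 = 9 * (33 - 11) - 0 = 39

P + Q = (11, 39)


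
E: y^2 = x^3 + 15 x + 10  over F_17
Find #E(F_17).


For each x in F_17, count y with y^2 = x^3 + 15 x + 10 mod 17:
  x = 1: RHS = 9, y in [3, 14]  -> 2 point(s)
  x = 4: RHS = 15, y in [7, 10]  -> 2 point(s)
  x = 7: RHS = 16, y in [4, 13]  -> 2 point(s)
  x = 8: RHS = 13, y in [8, 9]  -> 2 point(s)
  x = 10: RHS = 4, y in [2, 15]  -> 2 point(s)
Affine points: 10. Add the point at infinity: total = 11.

#E(F_17) = 11


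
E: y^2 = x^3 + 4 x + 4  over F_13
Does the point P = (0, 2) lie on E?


Check whether y^2 = x^3 + 4 x + 4 (mod 13) for (x, y) = (0, 2).
LHS: y^2 = 2^2 mod 13 = 4
RHS: x^3 + 4 x + 4 = 0^3 + 4*0 + 4 mod 13 = 4
LHS = RHS

Yes, on the curve


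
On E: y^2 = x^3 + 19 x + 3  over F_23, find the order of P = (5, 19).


Compute successive multiples of P until we hit O:
  1P = (5, 19)
  2P = (3, 15)
  3P = (19, 22)
  4P = (17, 8)
  5P = (2, 7)
  6P = (9, 11)
  7P = (13, 20)
  8P = (14, 0)
  ... (continuing to 16P)
  16P = O

ord(P) = 16


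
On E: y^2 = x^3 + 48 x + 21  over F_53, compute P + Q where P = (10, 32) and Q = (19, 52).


P != Q, so use the chord formula.
s = (y2 - y1) / (x2 - x1) = (20) / (9) mod 53 = 14
x3 = s^2 - x1 - x2 mod 53 = 14^2 - 10 - 19 = 8
y3 = s (x1 - x3) - y1 mod 53 = 14 * (10 - 8) - 32 = 49

P + Q = (8, 49)


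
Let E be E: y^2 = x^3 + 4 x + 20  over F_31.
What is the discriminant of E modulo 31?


4 a^3 + 27 b^2 = 4*4^3 + 27*20^2 = 256 + 10800 = 11056
Delta = -16 * (11056) = -176896
Delta mod 31 = 21

Delta = 21 (mod 31)


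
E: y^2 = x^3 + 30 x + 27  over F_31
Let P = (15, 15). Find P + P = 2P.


Doubling: s = (3 x1^2 + a) / (2 y1)
s = (3*15^2 + 30) / (2*15) mod 31 = 8
x3 = s^2 - 2 x1 mod 31 = 8^2 - 2*15 = 3
y3 = s (x1 - x3) - y1 mod 31 = 8 * (15 - 3) - 15 = 19

2P = (3, 19)


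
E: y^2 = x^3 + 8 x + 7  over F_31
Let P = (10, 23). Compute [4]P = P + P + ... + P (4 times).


k = 4 = 100_2 (binary, LSB first: 001)
Double-and-add from P = (10, 23):
  bit 0 = 0: acc unchanged = O
  bit 1 = 0: acc unchanged = O
  bit 2 = 1: acc = O + (18, 0) = (18, 0)

4P = (18, 0)


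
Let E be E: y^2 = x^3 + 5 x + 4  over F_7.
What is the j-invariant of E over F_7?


Delta = -16(4 a^3 + 27 b^2) mod 7 = 5
-1728 * (4 a)^3 = -1728 * (4*5)^3 mod 7 = 6
j = 6 * 5^(-1) mod 7 = 4

j = 4 (mod 7)


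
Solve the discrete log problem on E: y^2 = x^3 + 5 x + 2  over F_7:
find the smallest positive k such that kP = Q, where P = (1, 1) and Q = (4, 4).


Enumerate multiples of P until we hit Q = (4, 4):
  1P = (1, 1)
  2P = (0, 3)
  3P = (3, 3)
  4P = (4, 3)
  5P = (4, 4)
Match found at i = 5.

k = 5


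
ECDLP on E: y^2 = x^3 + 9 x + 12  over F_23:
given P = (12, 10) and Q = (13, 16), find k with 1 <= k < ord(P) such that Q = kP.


Enumerate multiples of P until we hit Q = (13, 16):
  1P = (12, 10)
  2P = (11, 4)
  3P = (13, 7)
  4P = (7, 21)
  5P = (7, 2)
  6P = (13, 16)
Match found at i = 6.

k = 6


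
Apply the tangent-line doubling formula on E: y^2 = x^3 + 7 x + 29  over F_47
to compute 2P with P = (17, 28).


Doubling: s = (3 x1^2 + a) / (2 y1)
s = (3*17^2 + 7) / (2*28) mod 47 = 24
x3 = s^2 - 2 x1 mod 47 = 24^2 - 2*17 = 25
y3 = s (x1 - x3) - y1 mod 47 = 24 * (17 - 25) - 28 = 15

2P = (25, 15)


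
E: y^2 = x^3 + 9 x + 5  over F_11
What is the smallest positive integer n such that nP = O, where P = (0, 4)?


Compute successive multiples of P until we hit O:
  1P = (0, 4)
  2P = (9, 1)
  3P = (7, 2)
  4P = (7, 9)
  5P = (9, 10)
  6P = (0, 7)
  7P = O

ord(P) = 7


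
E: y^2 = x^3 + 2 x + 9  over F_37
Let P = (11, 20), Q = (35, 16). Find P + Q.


P != Q, so use the chord formula.
s = (y2 - y1) / (x2 - x1) = (33) / (24) mod 37 = 6
x3 = s^2 - x1 - x2 mod 37 = 6^2 - 11 - 35 = 27
y3 = s (x1 - x3) - y1 mod 37 = 6 * (11 - 27) - 20 = 32

P + Q = (27, 32)


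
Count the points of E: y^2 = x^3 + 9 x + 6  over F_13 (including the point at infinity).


For each x in F_13, count y with y^2 = x^3 + 9 x + 6 mod 13:
  x = 1: RHS = 3, y in [4, 9]  -> 2 point(s)
  x = 6: RHS = 3, y in [4, 9]  -> 2 point(s)
  x = 7: RHS = 9, y in [3, 10]  -> 2 point(s)
  x = 9: RHS = 10, y in [6, 7]  -> 2 point(s)
  x = 10: RHS = 4, y in [2, 11]  -> 2 point(s)
  x = 12: RHS = 9, y in [3, 10]  -> 2 point(s)
Affine points: 12. Add the point at infinity: total = 13.

#E(F_13) = 13


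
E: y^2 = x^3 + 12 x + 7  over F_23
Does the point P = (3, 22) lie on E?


Check whether y^2 = x^3 + 12 x + 7 (mod 23) for (x, y) = (3, 22).
LHS: y^2 = 22^2 mod 23 = 1
RHS: x^3 + 12 x + 7 = 3^3 + 12*3 + 7 mod 23 = 1
LHS = RHS

Yes, on the curve


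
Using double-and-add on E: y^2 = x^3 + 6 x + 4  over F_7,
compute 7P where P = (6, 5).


k = 7 = 111_2 (binary, LSB first: 111)
Double-and-add from P = (6, 5):
  bit 0 = 1: acc = O + (6, 5) = (6, 5)
  bit 1 = 1: acc = (6, 5) + (4, 1) = (1, 5)
  bit 2 = 1: acc = (1, 5) + (0, 2) = (1, 2)

7P = (1, 2)


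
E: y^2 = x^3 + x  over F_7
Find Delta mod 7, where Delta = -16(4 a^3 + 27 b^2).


4 a^3 + 27 b^2 = 4*1^3 + 27*0^2 = 4 + 0 = 4
Delta = -16 * (4) = -64
Delta mod 7 = 6

Delta = 6 (mod 7)


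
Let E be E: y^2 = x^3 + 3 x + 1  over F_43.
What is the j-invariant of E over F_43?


Delta = -16(4 a^3 + 27 b^2) mod 43 = 33
-1728 * (4 a)^3 = -1728 * (4*3)^3 mod 43 = 22
j = 22 * 33^(-1) mod 43 = 15

j = 15 (mod 43)


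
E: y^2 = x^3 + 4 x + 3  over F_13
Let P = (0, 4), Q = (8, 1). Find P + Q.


P != Q, so use the chord formula.
s = (y2 - y1) / (x2 - x1) = (10) / (8) mod 13 = 11
x3 = s^2 - x1 - x2 mod 13 = 11^2 - 0 - 8 = 9
y3 = s (x1 - x3) - y1 mod 13 = 11 * (0 - 9) - 4 = 1

P + Q = (9, 1)


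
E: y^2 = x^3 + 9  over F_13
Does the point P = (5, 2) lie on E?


Check whether y^2 = x^3 + 0 x + 9 (mod 13) for (x, y) = (5, 2).
LHS: y^2 = 2^2 mod 13 = 4
RHS: x^3 + 0 x + 9 = 5^3 + 0*5 + 9 mod 13 = 4
LHS = RHS

Yes, on the curve


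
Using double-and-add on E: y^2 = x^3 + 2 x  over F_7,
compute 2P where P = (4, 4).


k = 2 = 10_2 (binary, LSB first: 01)
Double-and-add from P = (4, 4):
  bit 0 = 0: acc unchanged = O
  bit 1 = 1: acc = O + (0, 0) = (0, 0)

2P = (0, 0)


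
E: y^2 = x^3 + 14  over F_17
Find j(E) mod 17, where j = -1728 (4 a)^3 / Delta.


Delta = -16(4 a^3 + 27 b^2) mod 17 = 5
-1728 * (4 a)^3 = -1728 * (4*0)^3 mod 17 = 0
j = 0 * 5^(-1) mod 17 = 0

j = 0 (mod 17)


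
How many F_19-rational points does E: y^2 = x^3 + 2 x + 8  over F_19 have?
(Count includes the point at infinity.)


For each x in F_19, count y with y^2 = x^3 + 2 x + 8 mod 19:
  x = 1: RHS = 11, y in [7, 12]  -> 2 point(s)
  x = 2: RHS = 1, y in [1, 18]  -> 2 point(s)
  x = 4: RHS = 4, y in [2, 17]  -> 2 point(s)
  x = 7: RHS = 4, y in [2, 17]  -> 2 point(s)
  x = 8: RHS = 4, y in [2, 17]  -> 2 point(s)
  x = 14: RHS = 6, y in [5, 14]  -> 2 point(s)
  x = 18: RHS = 5, y in [9, 10]  -> 2 point(s)
Affine points: 14. Add the point at infinity: total = 15.

#E(F_19) = 15


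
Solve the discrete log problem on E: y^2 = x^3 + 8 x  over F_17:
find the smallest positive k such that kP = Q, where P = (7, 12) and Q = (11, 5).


Enumerate multiples of P until we hit Q = (11, 5):
  1P = (7, 12)
  2P = (1, 14)
  3P = (11, 12)
  4P = (16, 5)
  5P = (3, 0)
  6P = (16, 12)
  7P = (11, 5)
Match found at i = 7.

k = 7


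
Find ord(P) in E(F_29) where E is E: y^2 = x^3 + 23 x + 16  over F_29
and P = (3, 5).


Compute successive multiples of P until we hit O:
  1P = (3, 5)
  2P = (19, 2)
  3P = (11, 11)
  4P = (21, 25)
  5P = (27, 7)
  6P = (27, 22)
  7P = (21, 4)
  8P = (11, 18)
  ... (continuing to 11P)
  11P = O

ord(P) = 11


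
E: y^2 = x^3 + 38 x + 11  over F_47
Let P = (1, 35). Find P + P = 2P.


Doubling: s = (3 x1^2 + a) / (2 y1)
s = (3*1^2 + 38) / (2*35) mod 47 = 12
x3 = s^2 - 2 x1 mod 47 = 12^2 - 2*1 = 1
y3 = s (x1 - x3) - y1 mod 47 = 12 * (1 - 1) - 35 = 12

2P = (1, 12)


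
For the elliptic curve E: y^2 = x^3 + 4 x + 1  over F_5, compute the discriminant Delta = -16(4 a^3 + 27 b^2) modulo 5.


4 a^3 + 27 b^2 = 4*4^3 + 27*1^2 = 256 + 27 = 283
Delta = -16 * (283) = -4528
Delta mod 5 = 2

Delta = 2 (mod 5)


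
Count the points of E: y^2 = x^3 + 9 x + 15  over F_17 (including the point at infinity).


For each x in F_17, count y with y^2 = x^3 + 9 x + 15 mod 17:
  x = 0: RHS = 15, y in [7, 10]  -> 2 point(s)
  x = 1: RHS = 8, y in [5, 12]  -> 2 point(s)
  x = 3: RHS = 1, y in [1, 16]  -> 2 point(s)
  x = 4: RHS = 13, y in [8, 9]  -> 2 point(s)
  x = 5: RHS = 15, y in [7, 10]  -> 2 point(s)
  x = 6: RHS = 13, y in [8, 9]  -> 2 point(s)
  x = 7: RHS = 13, y in [8, 9]  -> 2 point(s)
  x = 8: RHS = 4, y in [2, 15]  -> 2 point(s)
  x = 9: RHS = 9, y in [3, 14]  -> 2 point(s)
  x = 10: RHS = 0, y in [0]  -> 1 point(s)
  x = 11: RHS = 0, y in [0]  -> 1 point(s)
  x = 12: RHS = 15, y in [7, 10]  -> 2 point(s)
  x = 13: RHS = 0, y in [0]  -> 1 point(s)
Affine points: 23. Add the point at infinity: total = 24.

#E(F_17) = 24


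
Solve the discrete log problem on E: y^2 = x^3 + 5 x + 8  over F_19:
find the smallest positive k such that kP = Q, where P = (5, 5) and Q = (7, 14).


Enumerate multiples of P until we hit Q = (7, 14):
  1P = (5, 5)
  2P = (16, 2)
  3P = (2, 8)
  4P = (13, 3)
  5P = (7, 5)
  6P = (7, 14)
Match found at i = 6.

k = 6


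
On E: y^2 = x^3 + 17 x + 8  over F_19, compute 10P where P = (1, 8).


k = 10 = 1010_2 (binary, LSB first: 0101)
Double-and-add from P = (1, 8):
  bit 0 = 0: acc unchanged = O
  bit 1 = 1: acc = O + (15, 3) = (15, 3)
  bit 2 = 0: acc unchanged = (15, 3)
  bit 3 = 1: acc = (15, 3) + (11, 5) = (17, 17)

10P = (17, 17)


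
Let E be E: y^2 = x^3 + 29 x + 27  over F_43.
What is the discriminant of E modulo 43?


4 a^3 + 27 b^2 = 4*29^3 + 27*27^2 = 97556 + 19683 = 117239
Delta = -16 * (117239) = -1875824
Delta mod 43 = 8

Delta = 8 (mod 43)


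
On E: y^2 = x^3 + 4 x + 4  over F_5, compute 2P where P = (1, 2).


Doubling: s = (3 x1^2 + a) / (2 y1)
s = (3*1^2 + 4) / (2*2) mod 5 = 3
x3 = s^2 - 2 x1 mod 5 = 3^2 - 2*1 = 2
y3 = s (x1 - x3) - y1 mod 5 = 3 * (1 - 2) - 2 = 0

2P = (2, 0)


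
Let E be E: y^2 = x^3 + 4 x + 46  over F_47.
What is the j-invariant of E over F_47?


Delta = -16(4 a^3 + 27 b^2) mod 47 = 31
-1728 * (4 a)^3 = -1728 * (4*4)^3 mod 47 = 30
j = 30 * 31^(-1) mod 47 = 4

j = 4 (mod 47)


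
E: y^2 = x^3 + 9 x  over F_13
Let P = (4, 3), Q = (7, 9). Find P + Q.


P != Q, so use the chord formula.
s = (y2 - y1) / (x2 - x1) = (6) / (3) mod 13 = 2
x3 = s^2 - x1 - x2 mod 13 = 2^2 - 4 - 7 = 6
y3 = s (x1 - x3) - y1 mod 13 = 2 * (4 - 6) - 3 = 6

P + Q = (6, 6)


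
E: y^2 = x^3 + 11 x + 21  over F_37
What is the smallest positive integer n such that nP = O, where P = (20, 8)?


Compute successive multiples of P until we hit O:
  1P = (20, 8)
  2P = (13, 20)
  3P = (16, 1)
  4P = (11, 17)
  5P = (7, 16)
  6P = (6, 9)
  7P = (1, 25)
  8P = (25, 14)
  ... (continuing to 49P)
  49P = O

ord(P) = 49


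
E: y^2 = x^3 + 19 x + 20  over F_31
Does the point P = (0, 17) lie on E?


Check whether y^2 = x^3 + 19 x + 20 (mod 31) for (x, y) = (0, 17).
LHS: y^2 = 17^2 mod 31 = 10
RHS: x^3 + 19 x + 20 = 0^3 + 19*0 + 20 mod 31 = 20
LHS != RHS

No, not on the curve


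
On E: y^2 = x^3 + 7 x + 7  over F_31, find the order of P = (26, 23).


Compute successive multiples of P until we hit O:
  1P = (26, 23)
  2P = (29, 4)
  3P = (23, 20)
  4P = (14, 20)
  5P = (24, 24)
  6P = (20, 5)
  7P = (25, 11)
  8P = (0, 10)
  ... (continuing to 23P)
  23P = O

ord(P) = 23


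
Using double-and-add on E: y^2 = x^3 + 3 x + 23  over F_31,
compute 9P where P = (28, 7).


k = 9 = 1001_2 (binary, LSB first: 1001)
Double-and-add from P = (28, 7):
  bit 0 = 1: acc = O + (28, 7) = (28, 7)
  bit 1 = 0: acc unchanged = (28, 7)
  bit 2 = 0: acc unchanged = (28, 7)
  bit 3 = 1: acc = (28, 7) + (26, 21) = (26, 10)

9P = (26, 10)


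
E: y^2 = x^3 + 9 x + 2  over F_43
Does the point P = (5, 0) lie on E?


Check whether y^2 = x^3 + 9 x + 2 (mod 43) for (x, y) = (5, 0).
LHS: y^2 = 0^2 mod 43 = 0
RHS: x^3 + 9 x + 2 = 5^3 + 9*5 + 2 mod 43 = 0
LHS = RHS

Yes, on the curve


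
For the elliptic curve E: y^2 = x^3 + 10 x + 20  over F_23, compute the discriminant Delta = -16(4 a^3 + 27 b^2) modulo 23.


4 a^3 + 27 b^2 = 4*10^3 + 27*20^2 = 4000 + 10800 = 14800
Delta = -16 * (14800) = -236800
Delta mod 23 = 8

Delta = 8 (mod 23)


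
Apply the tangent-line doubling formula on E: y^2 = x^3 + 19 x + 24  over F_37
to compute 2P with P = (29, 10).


Doubling: s = (3 x1^2 + a) / (2 y1)
s = (3*29^2 + 19) / (2*10) mod 37 = 5
x3 = s^2 - 2 x1 mod 37 = 5^2 - 2*29 = 4
y3 = s (x1 - x3) - y1 mod 37 = 5 * (29 - 4) - 10 = 4

2P = (4, 4)


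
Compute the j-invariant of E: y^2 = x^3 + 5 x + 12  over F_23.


Delta = -16(4 a^3 + 27 b^2) mod 23 = 11
-1728 * (4 a)^3 = -1728 * (4*5)^3 mod 23 = 12
j = 12 * 11^(-1) mod 23 = 22

j = 22 (mod 23)


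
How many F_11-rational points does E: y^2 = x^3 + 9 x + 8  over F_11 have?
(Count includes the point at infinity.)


For each x in F_11, count y with y^2 = x^3 + 9 x + 8 mod 11:
  x = 2: RHS = 1, y in [1, 10]  -> 2 point(s)
  x = 4: RHS = 9, y in [3, 8]  -> 2 point(s)
  x = 6: RHS = 3, y in [5, 6]  -> 2 point(s)
  x = 8: RHS = 9, y in [3, 8]  -> 2 point(s)
  x = 9: RHS = 4, y in [2, 9]  -> 2 point(s)
  x = 10: RHS = 9, y in [3, 8]  -> 2 point(s)
Affine points: 12. Add the point at infinity: total = 13.

#E(F_11) = 13


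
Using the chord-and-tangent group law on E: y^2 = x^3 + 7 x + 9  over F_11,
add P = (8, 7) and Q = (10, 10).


P != Q, so use the chord formula.
s = (y2 - y1) / (x2 - x1) = (3) / (2) mod 11 = 7
x3 = s^2 - x1 - x2 mod 11 = 7^2 - 8 - 10 = 9
y3 = s (x1 - x3) - y1 mod 11 = 7 * (8 - 9) - 7 = 8

P + Q = (9, 8)


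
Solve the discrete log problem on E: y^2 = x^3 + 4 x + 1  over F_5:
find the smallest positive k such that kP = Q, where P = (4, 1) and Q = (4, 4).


Enumerate multiples of P until we hit Q = (4, 4):
  1P = (4, 1)
  2P = (3, 0)
  3P = (4, 4)
Match found at i = 3.

k = 3


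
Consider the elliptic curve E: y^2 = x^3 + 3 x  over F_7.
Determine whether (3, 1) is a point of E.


Check whether y^2 = x^3 + 3 x + 0 (mod 7) for (x, y) = (3, 1).
LHS: y^2 = 1^2 mod 7 = 1
RHS: x^3 + 3 x + 0 = 3^3 + 3*3 + 0 mod 7 = 1
LHS = RHS

Yes, on the curve


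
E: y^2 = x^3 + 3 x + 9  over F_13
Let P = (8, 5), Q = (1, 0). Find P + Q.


P != Q, so use the chord formula.
s = (y2 - y1) / (x2 - x1) = (8) / (6) mod 13 = 10
x3 = s^2 - x1 - x2 mod 13 = 10^2 - 8 - 1 = 0
y3 = s (x1 - x3) - y1 mod 13 = 10 * (8 - 0) - 5 = 10

P + Q = (0, 10)


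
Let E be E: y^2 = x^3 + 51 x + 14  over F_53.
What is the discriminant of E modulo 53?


4 a^3 + 27 b^2 = 4*51^3 + 27*14^2 = 530604 + 5292 = 535896
Delta = -16 * (535896) = -8574336
Delta mod 53 = 4

Delta = 4 (mod 53)


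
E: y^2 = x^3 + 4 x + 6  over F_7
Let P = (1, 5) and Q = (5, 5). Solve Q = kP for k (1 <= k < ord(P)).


Enumerate multiples of P until we hit Q = (5, 5):
  1P = (1, 5)
  2P = (5, 2)
  3P = (2, 1)
  4P = (6, 1)
  5P = (4, 3)
  6P = (4, 4)
  7P = (6, 6)
  8P = (2, 6)
  9P = (5, 5)
Match found at i = 9.

k = 9


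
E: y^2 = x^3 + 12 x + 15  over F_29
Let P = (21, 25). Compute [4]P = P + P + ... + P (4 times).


k = 4 = 100_2 (binary, LSB first: 001)
Double-and-add from P = (21, 25):
  bit 0 = 0: acc unchanged = O
  bit 1 = 0: acc unchanged = O
  bit 2 = 1: acc = O + (21, 25) = (21, 25)

4P = (21, 25)


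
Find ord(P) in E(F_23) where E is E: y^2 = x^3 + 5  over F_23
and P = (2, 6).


Compute successive multiples of P until we hit O:
  1P = (2, 6)
  2P = (20, 22)
  3P = (14, 14)
  4P = (10, 4)
  5P = (1, 11)
  6P = (22, 2)
  7P = (11, 5)
  8P = (12, 13)
  ... (continuing to 24P)
  24P = O

ord(P) = 24
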